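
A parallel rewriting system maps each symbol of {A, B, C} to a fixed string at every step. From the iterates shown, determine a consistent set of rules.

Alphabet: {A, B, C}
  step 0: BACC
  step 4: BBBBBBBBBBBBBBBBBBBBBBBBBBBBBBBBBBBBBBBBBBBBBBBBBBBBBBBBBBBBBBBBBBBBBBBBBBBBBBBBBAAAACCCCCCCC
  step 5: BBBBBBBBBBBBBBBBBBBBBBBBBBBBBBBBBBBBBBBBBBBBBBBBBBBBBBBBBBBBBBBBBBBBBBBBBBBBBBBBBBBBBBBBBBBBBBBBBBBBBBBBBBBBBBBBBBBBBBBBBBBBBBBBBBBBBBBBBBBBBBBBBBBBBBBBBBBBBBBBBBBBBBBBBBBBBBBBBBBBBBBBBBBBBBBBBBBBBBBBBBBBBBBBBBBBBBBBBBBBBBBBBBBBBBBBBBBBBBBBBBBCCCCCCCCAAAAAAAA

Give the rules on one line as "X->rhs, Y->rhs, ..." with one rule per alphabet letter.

A->CC, B->BBB, C->A

  step 4 ⇒ step 5: BBBBBBBBBBBBBBBBBBBBBBBBBBBBBBBBBBBBBBBBBBBBBBBBBBBBBBBBBBBBBBBBBBBBBBBBBBBBBBBBBAAAACCCCCCCC ⇒ BBB·BBB·BBB·BBB·BBB·BBB·BBB·BBB·BBB·BBB·BBB·BBB·BBB·BBB·BBB·BBB·BBB·BBB·BBB·BBB·BBB·BBB·BBB·BBB·BBB·BBB·BBB·BBB·BBB·BBB·BBB·BBB·BBB·BBB·BBB·BBB·BBB·BBB·BBB·BBB·BBB·BBB·BBB·BBB·BBB·BBB·BBB·BBB·BBB·BBB·BBB·BBB·BBB·BBB·BBB·BBB·BBB·BBB·BBB·BBB·BBB·BBB·BBB·BBB·BBB·BBB·BBB·BBB·BBB·BBB·BBB·BBB·BBB·BBB·BBB·BBB·BBB·BBB·BBB·BBB·BBB·CC·CC·CC·CC·A·A·A·A·A·A·A·A
    A ↦ CC
    B ↦ BBB
    C ↦ A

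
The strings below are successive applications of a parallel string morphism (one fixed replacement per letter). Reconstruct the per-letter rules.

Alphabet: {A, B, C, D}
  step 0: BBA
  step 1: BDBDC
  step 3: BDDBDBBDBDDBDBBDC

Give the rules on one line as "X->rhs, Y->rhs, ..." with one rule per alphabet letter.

  step 0 ⇒ step 1: BBA ⇒ BD·BD·C
    A ↦ C
    B ↦ BD
    C ↦ A  (constrained at step 1)
    D ↦ DB  (constrained at step 1)

A->C, B->BD, C->A, D->DB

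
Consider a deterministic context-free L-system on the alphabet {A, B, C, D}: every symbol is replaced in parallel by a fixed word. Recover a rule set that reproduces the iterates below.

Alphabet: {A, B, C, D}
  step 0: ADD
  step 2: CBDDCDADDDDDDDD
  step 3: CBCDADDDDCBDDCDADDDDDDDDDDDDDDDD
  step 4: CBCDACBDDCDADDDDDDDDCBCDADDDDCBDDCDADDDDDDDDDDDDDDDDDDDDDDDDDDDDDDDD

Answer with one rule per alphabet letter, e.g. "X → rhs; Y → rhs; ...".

  step 3 ⇒ step 4: CBCDADDDDCBDDCDADDDDDDDDDDDDDDDD ⇒ CB·CDA·CB·DD·CDA·DD·DD·DD·DD·CB·CDA·DD·DD·CB·DD·CDA·DD·DD·DD·DD·DD·DD·DD·DD·DD·DD·DD·DD·DD·DD·DD·DD
    A ↦ CDA
    B ↦ CDA
    C ↦ CB
    D ↦ DD

A->CDA, B->CDA, C->CB, D->DD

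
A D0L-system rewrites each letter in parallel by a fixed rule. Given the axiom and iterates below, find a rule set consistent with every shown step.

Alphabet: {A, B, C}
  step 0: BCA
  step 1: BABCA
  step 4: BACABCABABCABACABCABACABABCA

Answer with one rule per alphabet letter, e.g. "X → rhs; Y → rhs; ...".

  step 0 ⇒ step 1: BCA ⇒ BA·B·CA
    A ↦ CA
    B ↦ BA
    C ↦ B

A->CA, B->BA, C->B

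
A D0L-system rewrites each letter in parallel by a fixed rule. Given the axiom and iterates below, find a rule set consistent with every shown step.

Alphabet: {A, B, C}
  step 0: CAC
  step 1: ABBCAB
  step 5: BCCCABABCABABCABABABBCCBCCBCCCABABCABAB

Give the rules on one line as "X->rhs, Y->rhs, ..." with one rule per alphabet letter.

  step 0 ⇒ step 1: CAC ⇒ AB·BC·AB
    A ↦ BC
    C ↦ AB
    B ↦ C  (constrained at step 1)

A->BC, B->C, C->AB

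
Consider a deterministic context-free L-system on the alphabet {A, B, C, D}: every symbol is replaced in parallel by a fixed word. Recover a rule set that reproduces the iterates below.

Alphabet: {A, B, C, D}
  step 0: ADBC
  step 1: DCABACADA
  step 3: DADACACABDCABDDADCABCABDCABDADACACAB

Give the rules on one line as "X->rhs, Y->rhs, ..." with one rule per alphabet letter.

  step 0 ⇒ step 1: ADBC ⇒ D·CAB·ACA·DA
    A ↦ D
    B ↦ ACA
    C ↦ DA
    D ↦ CAB

A->D, B->ACA, C->DA, D->CAB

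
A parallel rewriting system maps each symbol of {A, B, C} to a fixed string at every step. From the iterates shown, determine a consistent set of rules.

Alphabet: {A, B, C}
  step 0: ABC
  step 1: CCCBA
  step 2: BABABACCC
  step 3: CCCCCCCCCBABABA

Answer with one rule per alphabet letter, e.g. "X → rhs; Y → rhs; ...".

A->CC, B->C, C->BA

  step 2 ⇒ step 3: BABABACCC ⇒ C·CC·C·CC·C·CC·BA·BA·BA
    A ↦ CC
    B ↦ C
    C ↦ BA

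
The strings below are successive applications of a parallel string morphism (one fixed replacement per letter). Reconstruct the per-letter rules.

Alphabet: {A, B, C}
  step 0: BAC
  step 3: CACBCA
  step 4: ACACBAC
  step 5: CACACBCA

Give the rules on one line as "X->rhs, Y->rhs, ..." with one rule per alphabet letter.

  step 4 ⇒ step 5: ACACBAC ⇒ C·A·C·A·CB·C·A
    A ↦ C
    B ↦ CB
    C ↦ A

A->C, B->CB, C->A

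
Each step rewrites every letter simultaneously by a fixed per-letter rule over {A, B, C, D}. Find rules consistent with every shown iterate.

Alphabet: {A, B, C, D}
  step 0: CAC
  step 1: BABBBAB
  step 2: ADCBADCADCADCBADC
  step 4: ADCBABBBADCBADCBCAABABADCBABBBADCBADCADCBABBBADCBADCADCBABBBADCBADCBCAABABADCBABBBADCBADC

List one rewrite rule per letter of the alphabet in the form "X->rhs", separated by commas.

A->B, B->ADC, C->BAB, D->CAA

  step 1 ⇒ step 2: BABBBAB ⇒ ADC·B·ADC·ADC·ADC·B·ADC
    A ↦ B
    B ↦ ADC
  step 0 ⇒ step 1: CAC ⇒ BAB·B·BAB
    C ↦ BAB
    D ↦ CAA  (constrained at step 2)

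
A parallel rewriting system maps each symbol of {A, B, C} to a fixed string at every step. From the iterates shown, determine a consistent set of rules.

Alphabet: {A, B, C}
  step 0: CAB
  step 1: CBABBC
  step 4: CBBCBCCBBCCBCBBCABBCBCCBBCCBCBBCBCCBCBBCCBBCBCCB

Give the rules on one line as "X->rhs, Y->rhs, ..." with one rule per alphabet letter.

  step 0 ⇒ step 1: CAB ⇒ CB·AB·BC
    A ↦ AB
    B ↦ BC
    C ↦ CB

A->AB, B->BC, C->CB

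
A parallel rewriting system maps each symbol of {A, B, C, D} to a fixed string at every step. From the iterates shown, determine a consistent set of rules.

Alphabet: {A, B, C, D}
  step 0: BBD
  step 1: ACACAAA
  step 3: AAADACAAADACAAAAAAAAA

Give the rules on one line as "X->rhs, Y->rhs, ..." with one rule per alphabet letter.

A->D, B->AC, C->AB, D->AAA

  step 0 ⇒ step 1: BBD ⇒ AC·AC·AAA
    B ↦ AC
    D ↦ AAA
    A ↦ D  (constrained at step 1)
    C ↦ AB  (constrained at step 1)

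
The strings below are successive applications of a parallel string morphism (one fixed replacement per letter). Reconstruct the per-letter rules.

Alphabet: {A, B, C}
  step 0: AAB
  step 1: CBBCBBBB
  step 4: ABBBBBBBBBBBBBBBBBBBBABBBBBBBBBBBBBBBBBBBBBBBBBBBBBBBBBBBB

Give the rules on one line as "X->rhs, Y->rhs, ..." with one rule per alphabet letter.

A->CBB, B->BB, C->A

  step 0 ⇒ step 1: AAB ⇒ CBB·CBB·BB
    A ↦ CBB
    B ↦ BB
    C ↦ A  (constrained at step 1)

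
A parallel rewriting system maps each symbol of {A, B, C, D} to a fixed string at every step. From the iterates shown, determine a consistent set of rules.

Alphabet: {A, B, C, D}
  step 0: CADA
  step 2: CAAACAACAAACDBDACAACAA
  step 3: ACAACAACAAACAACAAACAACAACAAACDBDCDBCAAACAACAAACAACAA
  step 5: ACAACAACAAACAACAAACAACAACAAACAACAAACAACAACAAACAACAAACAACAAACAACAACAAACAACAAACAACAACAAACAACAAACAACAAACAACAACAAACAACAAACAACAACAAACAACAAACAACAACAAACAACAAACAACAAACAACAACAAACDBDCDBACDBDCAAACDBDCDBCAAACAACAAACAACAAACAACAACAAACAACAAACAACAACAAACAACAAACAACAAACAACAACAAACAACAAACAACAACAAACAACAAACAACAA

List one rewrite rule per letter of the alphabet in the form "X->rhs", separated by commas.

  step 2 ⇒ step 3: CAAACAACAAACDBDACAACAA ⇒ A·CAA·CAA·CAA·A·CAA·CAA·A·CAA·CAA·CAA·A·CDB·D·CDB·CAA·A·CAA·CAA·A·CAA·CAA
    A ↦ CAA
    B ↦ D
    C ↦ A
    D ↦ CDB

A->CAA, B->D, C->A, D->CDB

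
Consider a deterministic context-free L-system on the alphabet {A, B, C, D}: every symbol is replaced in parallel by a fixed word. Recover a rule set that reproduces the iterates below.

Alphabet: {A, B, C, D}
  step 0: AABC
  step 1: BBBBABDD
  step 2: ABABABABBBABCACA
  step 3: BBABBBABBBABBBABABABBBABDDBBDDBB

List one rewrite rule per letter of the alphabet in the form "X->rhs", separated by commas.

  step 2 ⇒ step 3: ABABABABBBABCACA ⇒ BB·AB·BB·AB·BB·AB·BB·AB·AB·AB·BB·AB·DD·BB·DD·BB
    A ↦ BB
    B ↦ AB
    C ↦ DD
  step 1 ⇒ step 2: BBBBABDD ⇒ AB·AB·AB·AB·BB·AB·CA·CA
    D ↦ CA

A->BB, B->AB, C->DD, D->CA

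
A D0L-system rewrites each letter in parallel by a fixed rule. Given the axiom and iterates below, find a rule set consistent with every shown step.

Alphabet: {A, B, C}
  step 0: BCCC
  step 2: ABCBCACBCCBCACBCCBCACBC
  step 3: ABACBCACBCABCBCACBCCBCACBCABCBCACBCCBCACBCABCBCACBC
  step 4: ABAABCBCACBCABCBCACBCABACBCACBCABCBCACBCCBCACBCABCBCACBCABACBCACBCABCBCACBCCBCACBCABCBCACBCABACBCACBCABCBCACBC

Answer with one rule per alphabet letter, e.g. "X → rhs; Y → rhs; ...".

A->AB, B->A, C->CBC

  step 3 ⇒ step 4: ABACBCACBCABCBCACBCCBCACBCABCBCACBCCBCACBCABCBCACBC ⇒ AB·A·AB·CBC·A·CBC·AB·CBC·A·CBC·AB·A·CBC·A·CBC·AB·CBC·A·CBC·CBC·A·CBC·AB·CBC·A·CBC·AB·A·CBC·A·CBC·AB·CBC·A·CBC·CBC·A·CBC·AB·CBC·A·CBC·AB·A·CBC·A·CBC·AB·CBC·A·CBC
    A ↦ AB
    B ↦ A
    C ↦ CBC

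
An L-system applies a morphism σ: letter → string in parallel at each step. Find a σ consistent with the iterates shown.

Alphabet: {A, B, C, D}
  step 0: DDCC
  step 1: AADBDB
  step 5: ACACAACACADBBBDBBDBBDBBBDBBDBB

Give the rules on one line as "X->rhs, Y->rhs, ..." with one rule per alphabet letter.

A->B, B->CA, C->DB, D->A

  step 0 ⇒ step 1: DDCC ⇒ A·A·DB·DB
    C ↦ DB
    D ↦ A
    A ↦ B  (constrained at step 1)
    B ↦ CA  (constrained at step 1)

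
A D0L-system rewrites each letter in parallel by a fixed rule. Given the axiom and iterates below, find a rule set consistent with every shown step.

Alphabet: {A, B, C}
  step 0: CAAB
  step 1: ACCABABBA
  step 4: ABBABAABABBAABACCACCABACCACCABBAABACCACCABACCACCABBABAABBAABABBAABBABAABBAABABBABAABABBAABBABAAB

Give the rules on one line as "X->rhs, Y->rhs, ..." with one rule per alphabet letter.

  step 0 ⇒ step 1: CAAB ⇒ ACC·AB·AB·BA
    A ↦ AB
    B ↦ BA
    C ↦ ACC

A->AB, B->BA, C->ACC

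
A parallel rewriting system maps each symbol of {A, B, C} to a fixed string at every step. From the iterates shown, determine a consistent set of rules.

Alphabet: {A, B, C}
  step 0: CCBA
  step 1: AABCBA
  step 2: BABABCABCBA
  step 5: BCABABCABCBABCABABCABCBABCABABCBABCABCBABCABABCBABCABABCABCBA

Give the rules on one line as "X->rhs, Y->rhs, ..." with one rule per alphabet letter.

A->BA, B->BC, C->A

  step 1 ⇒ step 2: AABCBA ⇒ BA·BA·BC·A·BC·BA
    A ↦ BA
    B ↦ BC
    C ↦ A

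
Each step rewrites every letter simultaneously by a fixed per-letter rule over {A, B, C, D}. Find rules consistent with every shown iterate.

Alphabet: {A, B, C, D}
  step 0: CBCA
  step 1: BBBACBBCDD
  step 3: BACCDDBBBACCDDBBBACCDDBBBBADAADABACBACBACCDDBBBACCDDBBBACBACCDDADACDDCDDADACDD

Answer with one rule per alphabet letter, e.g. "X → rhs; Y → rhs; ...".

A->CDD, B->BAC, C->BB, D->ADA

  step 0 ⇒ step 1: CBCA ⇒ BB·BAC·BB·CDD
    A ↦ CDD
    B ↦ BAC
    C ↦ BB
    D ↦ ADA  (constrained at step 1)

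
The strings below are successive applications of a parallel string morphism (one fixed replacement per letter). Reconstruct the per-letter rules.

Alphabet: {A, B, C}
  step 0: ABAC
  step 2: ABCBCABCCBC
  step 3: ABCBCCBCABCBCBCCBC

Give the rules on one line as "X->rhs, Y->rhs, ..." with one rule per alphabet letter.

A->AB, B->C, C->BC

  step 2 ⇒ step 3: ABCBCABCCBC ⇒ AB·C·BC·C·BC·AB·C·BC·BC·C·BC
    A ↦ AB
    B ↦ C
    C ↦ BC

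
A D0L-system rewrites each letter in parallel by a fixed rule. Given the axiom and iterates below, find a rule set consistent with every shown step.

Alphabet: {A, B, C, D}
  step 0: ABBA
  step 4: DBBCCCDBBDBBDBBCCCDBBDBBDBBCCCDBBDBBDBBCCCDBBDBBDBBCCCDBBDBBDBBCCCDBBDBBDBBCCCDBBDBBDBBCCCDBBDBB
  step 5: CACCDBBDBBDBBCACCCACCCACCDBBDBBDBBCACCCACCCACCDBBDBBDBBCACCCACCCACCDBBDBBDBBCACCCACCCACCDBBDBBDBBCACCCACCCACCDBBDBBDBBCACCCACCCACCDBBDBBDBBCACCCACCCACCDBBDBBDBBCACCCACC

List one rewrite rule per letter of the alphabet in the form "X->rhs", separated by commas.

A->CCC, B->C, C->DBB, D->CA

  step 4 ⇒ step 5: DBBCCCDBBDBBDBBCCCDBBDBBDBBCCCDBBDBBDBBCCCDBBDBBDBBCCCDBBDBBDBBCCCDBBDBBDBBCCCDBBDBBDBBCCCDBBDBB ⇒ CA·C·C·DBB·DBB·DBB·CA·C·C·CA·C·C·CA·C·C·DBB·DBB·DBB·CA·C·C·CA·C·C·CA·C·C·DBB·DBB·DBB·CA·C·C·CA·C·C·CA·C·C·DBB·DBB·DBB·CA·C·C·CA·C·C·CA·C·C·DBB·DBB·DBB·CA·C·C·CA·C·C·CA·C·C·DBB·DBB·DBB·CA·C·C·CA·C·C·CA·C·C·DBB·DBB·DBB·CA·C·C·CA·C·C·CA·C·C·DBB·DBB·DBB·CA·C·C·CA·C·C
    B ↦ C
    C ↦ DBB
    D ↦ CA
    A ↦ CCC  (constrained at step 0)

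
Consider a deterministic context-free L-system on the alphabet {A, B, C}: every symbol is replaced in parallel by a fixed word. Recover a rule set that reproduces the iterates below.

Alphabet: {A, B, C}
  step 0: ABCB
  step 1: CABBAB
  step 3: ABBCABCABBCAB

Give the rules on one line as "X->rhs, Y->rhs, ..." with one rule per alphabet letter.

A->C, B->AB, C->B

  step 0 ⇒ step 1: ABCB ⇒ C·AB·B·AB
    A ↦ C
    B ↦ AB
    C ↦ B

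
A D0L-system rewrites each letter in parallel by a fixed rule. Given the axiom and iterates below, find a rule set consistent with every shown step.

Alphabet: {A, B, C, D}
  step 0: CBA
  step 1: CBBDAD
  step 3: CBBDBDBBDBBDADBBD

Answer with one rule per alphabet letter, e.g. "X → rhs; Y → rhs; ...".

A->AD, B->BD, C->CB, D->B

  step 0 ⇒ step 1: CBA ⇒ CB·BD·AD
    A ↦ AD
    B ↦ BD
    C ↦ CB
    D ↦ B  (constrained at step 1)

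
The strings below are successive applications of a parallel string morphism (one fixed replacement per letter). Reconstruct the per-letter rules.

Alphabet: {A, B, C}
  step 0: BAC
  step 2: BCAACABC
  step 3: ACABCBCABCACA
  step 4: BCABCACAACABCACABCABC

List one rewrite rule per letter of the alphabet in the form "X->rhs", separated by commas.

A->BC, B->AC, C->A

  step 3 ⇒ step 4: ACABCBCABCACA ⇒ BC·A·BC·AC·A·AC·A·BC·AC·A·BC·A·BC
    A ↦ BC
    B ↦ AC
    C ↦ A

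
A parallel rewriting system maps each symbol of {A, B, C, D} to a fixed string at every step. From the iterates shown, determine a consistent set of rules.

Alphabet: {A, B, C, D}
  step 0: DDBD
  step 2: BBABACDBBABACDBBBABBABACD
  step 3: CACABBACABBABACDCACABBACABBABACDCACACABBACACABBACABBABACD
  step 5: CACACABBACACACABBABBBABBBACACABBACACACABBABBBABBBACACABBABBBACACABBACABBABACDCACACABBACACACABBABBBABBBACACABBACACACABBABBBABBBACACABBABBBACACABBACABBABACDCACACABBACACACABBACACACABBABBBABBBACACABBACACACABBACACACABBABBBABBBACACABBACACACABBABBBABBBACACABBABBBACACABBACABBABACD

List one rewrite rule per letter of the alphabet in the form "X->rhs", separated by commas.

A->BBA, B->CA, C->B, D->ACD

  step 2 ⇒ step 3: BBABACDBBABACDBBBABBABACD ⇒ CA·CA·BBA·CA·BBA·B·ACD·CA·CA·BBA·CA·BBA·B·ACD·CA·CA·CA·BBA·CA·CA·BBA·CA·BBA·B·ACD
    A ↦ BBA
    B ↦ CA
    C ↦ B
    D ↦ ACD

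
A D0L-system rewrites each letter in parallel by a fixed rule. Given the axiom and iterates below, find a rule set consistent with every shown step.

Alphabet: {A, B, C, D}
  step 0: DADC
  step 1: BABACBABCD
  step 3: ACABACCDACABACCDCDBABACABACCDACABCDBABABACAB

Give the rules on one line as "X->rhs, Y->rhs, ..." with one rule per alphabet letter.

  step 0 ⇒ step 1: DADC ⇒ BAB·AC·BAB·CD
    A ↦ AC
    C ↦ CD
    D ↦ BAB
    B ↦ AB  (constrained at step 1)

A->AC, B->AB, C->CD, D->BAB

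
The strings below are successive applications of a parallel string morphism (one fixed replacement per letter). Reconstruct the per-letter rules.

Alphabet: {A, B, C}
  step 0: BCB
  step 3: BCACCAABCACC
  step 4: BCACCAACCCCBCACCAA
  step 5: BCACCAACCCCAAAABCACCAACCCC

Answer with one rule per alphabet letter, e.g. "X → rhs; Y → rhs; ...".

A->CC, B->BC, C->A

  step 4 ⇒ step 5: BCACCAACCCCBCACCAA ⇒ BC·A·CC·A·A·CC·CC·A·A·A·A·BC·A·CC·A·A·CC·CC
    A ↦ CC
    B ↦ BC
    C ↦ A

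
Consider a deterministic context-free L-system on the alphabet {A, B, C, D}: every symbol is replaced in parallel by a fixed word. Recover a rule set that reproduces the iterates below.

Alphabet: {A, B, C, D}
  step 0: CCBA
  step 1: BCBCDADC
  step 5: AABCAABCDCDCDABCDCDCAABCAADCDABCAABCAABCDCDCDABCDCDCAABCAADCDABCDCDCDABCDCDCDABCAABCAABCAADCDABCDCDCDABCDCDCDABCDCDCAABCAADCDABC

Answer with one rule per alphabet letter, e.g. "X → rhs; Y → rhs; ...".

  step 0 ⇒ step 1: CCBA ⇒ BC·BC·DA·DC
    A ↦ DC
    B ↦ DA
    C ↦ BC
    D ↦ AA  (constrained at step 1)

A->DC, B->DA, C->BC, D->AA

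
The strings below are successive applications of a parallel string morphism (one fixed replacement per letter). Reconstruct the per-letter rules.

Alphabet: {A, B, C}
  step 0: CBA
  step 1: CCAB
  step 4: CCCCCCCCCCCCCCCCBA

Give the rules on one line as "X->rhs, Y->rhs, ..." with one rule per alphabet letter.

  step 0 ⇒ step 1: CBA ⇒ CC·A·B
    A ↦ B
    B ↦ A
    C ↦ CC

A->B, B->A, C->CC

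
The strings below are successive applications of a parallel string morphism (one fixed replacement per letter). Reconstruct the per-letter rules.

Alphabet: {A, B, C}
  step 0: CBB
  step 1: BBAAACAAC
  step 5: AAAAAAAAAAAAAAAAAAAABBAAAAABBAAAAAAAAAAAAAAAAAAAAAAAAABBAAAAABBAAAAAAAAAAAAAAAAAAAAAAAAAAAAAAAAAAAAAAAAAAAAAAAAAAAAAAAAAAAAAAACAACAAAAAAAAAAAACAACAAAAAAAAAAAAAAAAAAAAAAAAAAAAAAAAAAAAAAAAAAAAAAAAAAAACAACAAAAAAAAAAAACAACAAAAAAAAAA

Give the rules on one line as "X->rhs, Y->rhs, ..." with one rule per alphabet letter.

A->AA, B->AAC, C->BBA

  step 0 ⇒ step 1: CBB ⇒ BBA·AAC·AAC
    B ↦ AAC
    C ↦ BBA
    A ↦ AA  (constrained at step 1)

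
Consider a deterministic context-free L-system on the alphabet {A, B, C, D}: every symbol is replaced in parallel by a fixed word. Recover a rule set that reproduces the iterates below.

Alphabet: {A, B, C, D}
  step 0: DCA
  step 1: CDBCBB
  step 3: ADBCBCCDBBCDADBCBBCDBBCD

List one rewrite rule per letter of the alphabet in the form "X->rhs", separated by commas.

  step 0 ⇒ step 1: DCA ⇒ CD·BC·BB
    A ↦ BB
    C ↦ BC
    D ↦ CD
    B ↦ AD  (constrained at step 1)

A->BB, B->AD, C->BC, D->CD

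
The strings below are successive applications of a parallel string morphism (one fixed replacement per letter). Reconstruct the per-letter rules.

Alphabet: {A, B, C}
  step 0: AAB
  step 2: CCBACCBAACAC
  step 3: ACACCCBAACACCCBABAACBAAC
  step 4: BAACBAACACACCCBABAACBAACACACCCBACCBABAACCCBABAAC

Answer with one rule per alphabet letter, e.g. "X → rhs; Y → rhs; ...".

A->BA, B->CC, C->AC

  step 3 ⇒ step 4: ACACCCBAACACCCBABAACBAAC ⇒ BA·AC·BA·AC·AC·AC·CC·BA·BA·AC·BA·AC·AC·AC·CC·BA·CC·BA·BA·AC·CC·BA·BA·AC
    A ↦ BA
    B ↦ CC
    C ↦ AC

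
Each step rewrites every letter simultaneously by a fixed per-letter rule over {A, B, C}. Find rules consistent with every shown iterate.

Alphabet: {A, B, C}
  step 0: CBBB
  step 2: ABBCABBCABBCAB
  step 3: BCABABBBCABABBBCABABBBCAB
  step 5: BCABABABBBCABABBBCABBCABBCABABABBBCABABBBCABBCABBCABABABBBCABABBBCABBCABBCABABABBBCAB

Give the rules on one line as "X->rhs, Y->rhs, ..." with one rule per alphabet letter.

  step 2 ⇒ step 3: ABBCABBCABBCAB ⇒ BC·AB·AB·B·BC·AB·AB·B·BC·AB·AB·B·BC·AB
    A ↦ BC
    B ↦ AB
    C ↦ B

A->BC, B->AB, C->B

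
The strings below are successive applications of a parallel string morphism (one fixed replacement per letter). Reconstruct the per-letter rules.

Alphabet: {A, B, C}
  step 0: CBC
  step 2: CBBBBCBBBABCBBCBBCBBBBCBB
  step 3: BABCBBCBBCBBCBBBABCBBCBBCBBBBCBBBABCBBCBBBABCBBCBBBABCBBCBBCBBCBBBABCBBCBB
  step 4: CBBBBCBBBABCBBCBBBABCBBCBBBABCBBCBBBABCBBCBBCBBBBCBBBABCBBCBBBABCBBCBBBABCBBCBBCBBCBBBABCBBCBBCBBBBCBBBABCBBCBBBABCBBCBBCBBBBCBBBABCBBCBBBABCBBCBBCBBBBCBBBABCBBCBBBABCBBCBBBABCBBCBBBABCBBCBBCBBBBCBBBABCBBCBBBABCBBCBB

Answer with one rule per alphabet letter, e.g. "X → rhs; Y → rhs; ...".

  step 3 ⇒ step 4: BABCBBCBBCBBCBBBABCBBCBBCBBBBCBBBABCBBCBBBABCBBCBBBABCBBCBBCBBCBBBABCBBCBB ⇒ CBB·BB·CBB·BAB·CBB·CBB·BAB·CBB·CBB·BAB·CBB·CBB·BAB·CBB·CBB·CBB·BB·CBB·BAB·CBB·CBB·BAB·CBB·CBB·BAB·CBB·CBB·CBB·CBB·BAB·CBB·CBB·CBB·BB·CBB·BAB·CBB·CBB·BAB·CBB·CBB·CBB·BB·CBB·BAB·CBB·CBB·BAB·CBB·CBB·CBB·BB·CBB·BAB·CBB·CBB·BAB·CBB·CBB·BAB·CBB·CBB·BAB·CBB·CBB·CBB·BB·CBB·BAB·CBB·CBB·BAB·CBB·CBB
    A ↦ BB
    B ↦ CBB
    C ↦ BAB

A->BB, B->CBB, C->BAB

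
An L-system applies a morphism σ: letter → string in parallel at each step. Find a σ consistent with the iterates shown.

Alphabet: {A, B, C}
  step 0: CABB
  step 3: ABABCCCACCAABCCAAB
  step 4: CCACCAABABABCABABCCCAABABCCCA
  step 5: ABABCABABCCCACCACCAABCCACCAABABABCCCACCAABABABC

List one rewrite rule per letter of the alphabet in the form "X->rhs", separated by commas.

A->C, B->CA, C->AB

  step 4 ⇒ step 5: CCACCAABABABCABABCCCAABABCCCA ⇒ AB·AB·C·AB·AB·C·C·CA·C·CA·C·CA·AB·C·CA·C·CA·AB·AB·AB·C·C·CA·C·CA·AB·AB·AB·C
    A ↦ C
    B ↦ CA
    C ↦ AB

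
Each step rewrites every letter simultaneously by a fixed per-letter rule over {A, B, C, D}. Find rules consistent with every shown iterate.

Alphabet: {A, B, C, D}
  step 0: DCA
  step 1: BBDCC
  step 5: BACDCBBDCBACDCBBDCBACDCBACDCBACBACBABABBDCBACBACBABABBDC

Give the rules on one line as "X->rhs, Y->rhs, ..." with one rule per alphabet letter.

  step 0 ⇒ step 1: DCA ⇒ BB·DC·C
    A ↦ C
    C ↦ DC
    D ↦ BB
    B ↦ BA  (constrained at step 1)

A->C, B->BA, C->DC, D->BB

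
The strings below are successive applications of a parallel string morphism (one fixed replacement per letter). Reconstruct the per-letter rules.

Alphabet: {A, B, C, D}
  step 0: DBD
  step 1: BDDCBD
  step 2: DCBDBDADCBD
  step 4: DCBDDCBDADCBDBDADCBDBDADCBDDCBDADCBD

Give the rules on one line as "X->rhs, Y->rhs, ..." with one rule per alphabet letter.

  step 1 ⇒ step 2: BDDCBD ⇒ DC·BD·BD·A·DC·BD
    B ↦ DC
    C ↦ A
    D ↦ BD
    A ↦ DC  (constrained at step 2)

A->DC, B->DC, C->A, D->BD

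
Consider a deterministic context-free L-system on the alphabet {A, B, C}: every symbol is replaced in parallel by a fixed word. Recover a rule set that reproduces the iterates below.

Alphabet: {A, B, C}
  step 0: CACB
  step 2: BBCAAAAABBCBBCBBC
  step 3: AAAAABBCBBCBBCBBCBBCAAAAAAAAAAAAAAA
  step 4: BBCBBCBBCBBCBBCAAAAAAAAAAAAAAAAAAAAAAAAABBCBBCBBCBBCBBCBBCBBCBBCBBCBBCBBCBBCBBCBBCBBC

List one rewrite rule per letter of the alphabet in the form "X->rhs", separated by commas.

A->BBC, B->AA, C->A

  step 3 ⇒ step 4: AAAAABBCBBCBBCBBCBBCAAAAAAAAAAAAAAA ⇒ BBC·BBC·BBC·BBC·BBC·AA·AA·A·AA·AA·A·AA·AA·A·AA·AA·A·AA·AA·A·BBC·BBC·BBC·BBC·BBC·BBC·BBC·BBC·BBC·BBC·BBC·BBC·BBC·BBC·BBC
    A ↦ BBC
    B ↦ AA
    C ↦ A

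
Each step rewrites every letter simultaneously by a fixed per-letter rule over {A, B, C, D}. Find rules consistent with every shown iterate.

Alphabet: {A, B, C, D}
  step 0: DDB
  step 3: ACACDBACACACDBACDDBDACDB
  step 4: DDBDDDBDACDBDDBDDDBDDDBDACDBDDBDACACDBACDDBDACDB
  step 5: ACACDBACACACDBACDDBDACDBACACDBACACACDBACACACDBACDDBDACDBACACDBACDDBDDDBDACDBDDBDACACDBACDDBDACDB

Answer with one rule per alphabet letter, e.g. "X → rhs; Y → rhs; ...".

A->DD, B->DB, C->BD, D->AC

  step 4 ⇒ step 5: DDBDDDBDACDBDDBDDDBDDDBDACDBDDBDACACDBACDDBDACDB ⇒ AC·AC·DB·AC·AC·AC·DB·AC·DD·BD·AC·DB·AC·AC·DB·AC·AC·AC·DB·AC·AC·AC·DB·AC·DD·BD·AC·DB·AC·AC·DB·AC·DD·BD·DD·BD·AC·DB·DD·BD·AC·AC·DB·AC·DD·BD·AC·DB
    A ↦ DD
    B ↦ DB
    C ↦ BD
    D ↦ AC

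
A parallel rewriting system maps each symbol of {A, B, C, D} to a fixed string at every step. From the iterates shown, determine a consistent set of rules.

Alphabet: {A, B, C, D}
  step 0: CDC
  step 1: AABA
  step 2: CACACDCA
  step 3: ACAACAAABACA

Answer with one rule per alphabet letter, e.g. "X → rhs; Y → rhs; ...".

  step 2 ⇒ step 3: CACACDCA ⇒ A·CA·A·CA·A·AB·A·CA
    A ↦ CA
    C ↦ A
    D ↦ AB
  step 1 ⇒ step 2: AABA ⇒ CA·CA·CD·CA
    B ↦ CD

A->CA, B->CD, C->A, D->AB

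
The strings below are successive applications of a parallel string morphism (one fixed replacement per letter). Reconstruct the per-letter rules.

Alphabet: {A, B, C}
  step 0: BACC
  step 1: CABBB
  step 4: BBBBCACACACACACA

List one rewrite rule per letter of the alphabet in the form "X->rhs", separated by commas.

  step 0 ⇒ step 1: BACC ⇒ CA·B·B·B
    A ↦ B
    B ↦ CA
    C ↦ B

A->B, B->CA, C->B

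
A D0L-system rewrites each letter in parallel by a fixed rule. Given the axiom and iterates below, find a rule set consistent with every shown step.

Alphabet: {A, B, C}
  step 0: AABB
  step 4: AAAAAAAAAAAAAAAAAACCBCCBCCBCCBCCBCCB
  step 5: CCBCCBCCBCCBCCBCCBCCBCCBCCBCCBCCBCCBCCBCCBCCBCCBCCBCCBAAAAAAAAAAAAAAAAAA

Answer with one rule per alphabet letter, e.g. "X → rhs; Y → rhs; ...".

A->CCB, B->A, C->A

  step 4 ⇒ step 5: AAAAAAAAAAAAAAAAAACCBCCBCCBCCBCCBCCB ⇒ CCB·CCB·CCB·CCB·CCB·CCB·CCB·CCB·CCB·CCB·CCB·CCB·CCB·CCB·CCB·CCB·CCB·CCB·A·A·A·A·A·A·A·A·A·A·A·A·A·A·A·A·A·A
    A ↦ CCB
    B ↦ A
    C ↦ A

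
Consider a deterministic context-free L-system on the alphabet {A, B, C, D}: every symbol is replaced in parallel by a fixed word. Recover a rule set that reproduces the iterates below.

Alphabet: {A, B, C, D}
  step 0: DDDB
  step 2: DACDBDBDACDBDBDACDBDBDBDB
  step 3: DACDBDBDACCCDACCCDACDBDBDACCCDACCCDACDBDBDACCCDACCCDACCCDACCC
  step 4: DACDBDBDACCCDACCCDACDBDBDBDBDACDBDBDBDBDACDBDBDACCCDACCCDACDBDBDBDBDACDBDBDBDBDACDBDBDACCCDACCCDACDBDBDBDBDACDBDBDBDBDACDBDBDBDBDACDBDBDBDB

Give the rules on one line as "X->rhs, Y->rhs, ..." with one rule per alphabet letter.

  step 3 ⇒ step 4: DACDBDBDACCCDACCCDACDBDBDACCCDACCCDACDBDBDACCCDACCCDACCCDACCC ⇒ DAC·DB·DB·DAC·CC·DAC·CC·DAC·DB·DB·DB·DB·DAC·DB·DB·DB·DB·DAC·DB·DB·DAC·CC·DAC·CC·DAC·DB·DB·DB·DB·DAC·DB·DB·DB·DB·DAC·DB·DB·DAC·CC·DAC·CC·DAC·DB·DB·DB·DB·DAC·DB·DB·DB·DB·DAC·DB·DB·DB·DB·DAC·DB·DB·DB·DB
    A ↦ DB
    B ↦ CC
    C ↦ DB
    D ↦ DAC

A->DB, B->CC, C->DB, D->DAC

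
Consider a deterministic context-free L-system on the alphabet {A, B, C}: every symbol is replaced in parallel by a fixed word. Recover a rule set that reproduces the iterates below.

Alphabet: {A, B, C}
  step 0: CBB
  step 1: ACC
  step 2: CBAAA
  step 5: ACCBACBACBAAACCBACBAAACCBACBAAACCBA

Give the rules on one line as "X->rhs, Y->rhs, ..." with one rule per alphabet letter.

A->CBA, B->C, C->A

  step 1 ⇒ step 2: ACC ⇒ CBA·A·A
    A ↦ CBA
    C ↦ A
  step 0 ⇒ step 1: CBB ⇒ A·C·C
    B ↦ C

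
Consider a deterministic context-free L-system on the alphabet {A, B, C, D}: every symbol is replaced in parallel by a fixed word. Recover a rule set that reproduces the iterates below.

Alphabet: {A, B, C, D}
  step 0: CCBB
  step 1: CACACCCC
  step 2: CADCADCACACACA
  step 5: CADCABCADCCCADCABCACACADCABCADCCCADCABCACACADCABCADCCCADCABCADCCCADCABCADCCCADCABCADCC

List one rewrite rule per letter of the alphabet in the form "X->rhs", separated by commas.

A->D, B->CC, C->CA, D->CAB

  step 1 ⇒ step 2: CACACCCC ⇒ CA·D·CA·D·CA·CA·CA·CA
    A ↦ D
    C ↦ CA
  step 0 ⇒ step 1: CCBB ⇒ CA·CA·CC·CC
    B ↦ CC
    D ↦ CAB  (constrained at step 2)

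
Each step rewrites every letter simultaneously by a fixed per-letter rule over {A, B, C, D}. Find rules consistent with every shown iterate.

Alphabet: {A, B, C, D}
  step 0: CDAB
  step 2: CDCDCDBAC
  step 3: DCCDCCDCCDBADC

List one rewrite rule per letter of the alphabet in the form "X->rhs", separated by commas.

  step 2 ⇒ step 3: CDCDCDBAC ⇒ DC·C·DC·C·DC·C·D·BA·DC
    A ↦ BA
    B ↦ D
    C ↦ DC
    D ↦ C

A->BA, B->D, C->DC, D->C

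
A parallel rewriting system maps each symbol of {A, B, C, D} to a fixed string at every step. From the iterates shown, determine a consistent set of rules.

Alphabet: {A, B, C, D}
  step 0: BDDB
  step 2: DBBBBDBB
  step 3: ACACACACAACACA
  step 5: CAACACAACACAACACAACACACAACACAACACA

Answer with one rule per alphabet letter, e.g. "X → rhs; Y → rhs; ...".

  step 2 ⇒ step 3: DBBBBDBB ⇒ A·CA·CA·CA·CA·A·CA·CA
    B ↦ CA
    D ↦ A
    A ↦ B  (constrained at step 3)
    C ↦ DB  (constrained at step 3)

A->B, B->CA, C->DB, D->A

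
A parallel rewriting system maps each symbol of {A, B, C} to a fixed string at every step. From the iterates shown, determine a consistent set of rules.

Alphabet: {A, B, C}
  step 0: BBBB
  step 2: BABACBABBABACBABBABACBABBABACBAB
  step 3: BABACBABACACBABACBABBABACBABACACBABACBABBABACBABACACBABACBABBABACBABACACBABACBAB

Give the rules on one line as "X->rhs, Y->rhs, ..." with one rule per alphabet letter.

  step 2 ⇒ step 3: BABACBABBABACBABBABACBABBABACBAB ⇒ BAB·AC·BAB·AC·AC·BAB·AC·BAB·BAB·AC·BAB·AC·AC·BAB·AC·BAB·BAB·AC·BAB·AC·AC·BAB·AC·BAB·BAB·AC·BAB·AC·AC·BAB·AC·BAB
    A ↦ AC
    B ↦ BAB
    C ↦ AC

A->AC, B->BAB, C->AC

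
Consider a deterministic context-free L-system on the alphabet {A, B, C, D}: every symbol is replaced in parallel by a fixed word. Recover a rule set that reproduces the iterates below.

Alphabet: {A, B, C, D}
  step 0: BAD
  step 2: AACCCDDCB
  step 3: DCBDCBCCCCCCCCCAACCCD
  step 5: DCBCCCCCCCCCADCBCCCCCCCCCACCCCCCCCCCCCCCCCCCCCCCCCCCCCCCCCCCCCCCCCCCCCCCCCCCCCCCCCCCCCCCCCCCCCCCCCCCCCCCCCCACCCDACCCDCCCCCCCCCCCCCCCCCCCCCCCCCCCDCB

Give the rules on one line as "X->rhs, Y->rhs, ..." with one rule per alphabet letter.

A->DCB, B->D, C->CCC, D->A

  step 2 ⇒ step 3: AACCCDDCB ⇒ DCB·DCB·CCC·CCC·CCC·A·A·CCC·D
    A ↦ DCB
    B ↦ D
    C ↦ CCC
    D ↦ A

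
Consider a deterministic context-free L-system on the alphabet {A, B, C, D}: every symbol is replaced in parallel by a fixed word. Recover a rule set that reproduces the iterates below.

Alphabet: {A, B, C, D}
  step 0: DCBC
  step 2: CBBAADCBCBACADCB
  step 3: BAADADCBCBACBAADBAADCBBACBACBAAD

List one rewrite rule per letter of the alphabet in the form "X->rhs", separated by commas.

A->CB, B->AD, C->BA, D->AC

  step 2 ⇒ step 3: CBBAADCBCBACADCB ⇒ BA·AD·AD·CB·CB·AC·BA·AD·BA·AD·CB·BA·CB·AC·BA·AD
    A ↦ CB
    B ↦ AD
    C ↦ BA
    D ↦ AC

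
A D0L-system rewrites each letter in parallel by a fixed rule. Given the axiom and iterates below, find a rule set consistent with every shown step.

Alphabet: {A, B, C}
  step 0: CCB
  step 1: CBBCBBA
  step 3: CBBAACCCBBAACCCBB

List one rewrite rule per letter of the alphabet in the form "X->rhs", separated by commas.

A->C, B->A, C->CBB

  step 0 ⇒ step 1: CCB ⇒ CBB·CBB·A
    B ↦ A
    C ↦ CBB
    A ↦ C  (constrained at step 1)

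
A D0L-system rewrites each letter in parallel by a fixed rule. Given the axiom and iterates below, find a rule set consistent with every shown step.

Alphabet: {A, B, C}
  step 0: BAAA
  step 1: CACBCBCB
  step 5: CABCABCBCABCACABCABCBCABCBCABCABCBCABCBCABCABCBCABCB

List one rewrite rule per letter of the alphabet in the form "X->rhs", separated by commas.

A->CB, B->CA, C->B

  step 0 ⇒ step 1: BAAA ⇒ CA·CB·CB·CB
    A ↦ CB
    B ↦ CA
    C ↦ B  (constrained at step 1)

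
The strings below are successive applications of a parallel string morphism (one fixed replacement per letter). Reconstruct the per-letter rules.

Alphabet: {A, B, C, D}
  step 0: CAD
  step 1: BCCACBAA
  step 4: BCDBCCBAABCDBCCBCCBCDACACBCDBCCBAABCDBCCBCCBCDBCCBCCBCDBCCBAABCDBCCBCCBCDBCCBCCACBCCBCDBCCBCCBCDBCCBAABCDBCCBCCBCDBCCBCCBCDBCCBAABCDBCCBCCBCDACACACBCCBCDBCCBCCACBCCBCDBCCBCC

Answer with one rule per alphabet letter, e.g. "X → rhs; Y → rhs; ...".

  step 0 ⇒ step 1: CAD ⇒ BCC·AC·BAA
    A ↦ AC
    C ↦ BCC
    D ↦ BAA
    B ↦ BCD  (constrained at step 1)

A->AC, B->BCD, C->BCC, D->BAA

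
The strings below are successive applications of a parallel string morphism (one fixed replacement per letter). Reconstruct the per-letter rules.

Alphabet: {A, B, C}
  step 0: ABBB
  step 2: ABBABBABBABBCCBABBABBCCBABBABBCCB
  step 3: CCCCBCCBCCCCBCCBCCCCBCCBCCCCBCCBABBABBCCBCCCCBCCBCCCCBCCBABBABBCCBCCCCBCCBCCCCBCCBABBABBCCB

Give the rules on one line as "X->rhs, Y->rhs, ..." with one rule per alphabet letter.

A->CC, B->CCB, C->ABB

  step 2 ⇒ step 3: ABBABBABBABBCCBABBABBCCBABBABBCCB ⇒ CC·CCB·CCB·CC·CCB·CCB·CC·CCB·CCB·CC·CCB·CCB·ABB·ABB·CCB·CC·CCB·CCB·CC·CCB·CCB·ABB·ABB·CCB·CC·CCB·CCB·CC·CCB·CCB·ABB·ABB·CCB
    A ↦ CC
    B ↦ CCB
    C ↦ ABB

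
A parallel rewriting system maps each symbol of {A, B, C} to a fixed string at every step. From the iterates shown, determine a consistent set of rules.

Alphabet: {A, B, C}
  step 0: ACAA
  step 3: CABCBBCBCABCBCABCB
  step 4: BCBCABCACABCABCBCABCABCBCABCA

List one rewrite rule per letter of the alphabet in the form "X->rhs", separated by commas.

A->CB, B->CA, C->B

  step 3 ⇒ step 4: CABCBBCBCABCBCABCB ⇒ B·CB·CA·B·CA·CA·B·CA·B·CB·CA·B·CA·B·CB·CA·B·CA
    A ↦ CB
    B ↦ CA
    C ↦ B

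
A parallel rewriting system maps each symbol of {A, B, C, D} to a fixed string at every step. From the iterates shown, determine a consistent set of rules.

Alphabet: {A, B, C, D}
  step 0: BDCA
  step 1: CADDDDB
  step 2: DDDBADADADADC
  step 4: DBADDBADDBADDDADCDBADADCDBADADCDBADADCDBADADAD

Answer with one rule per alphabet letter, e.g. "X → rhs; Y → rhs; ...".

A->DB, B->C, C->DD, D->AD

  step 1 ⇒ step 2: CADDDDB ⇒ DD·DB·AD·AD·AD·AD·C
    A ↦ DB
    B ↦ C
    C ↦ DD
    D ↦ AD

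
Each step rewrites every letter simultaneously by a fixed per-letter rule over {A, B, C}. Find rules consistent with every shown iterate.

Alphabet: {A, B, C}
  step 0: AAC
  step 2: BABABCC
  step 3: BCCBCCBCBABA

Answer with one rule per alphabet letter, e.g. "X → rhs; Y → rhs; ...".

A->C, B->BC, C->BA

  step 2 ⇒ step 3: BABABCC ⇒ BC·C·BC·C·BC·BA·BA
    A ↦ C
    B ↦ BC
    C ↦ BA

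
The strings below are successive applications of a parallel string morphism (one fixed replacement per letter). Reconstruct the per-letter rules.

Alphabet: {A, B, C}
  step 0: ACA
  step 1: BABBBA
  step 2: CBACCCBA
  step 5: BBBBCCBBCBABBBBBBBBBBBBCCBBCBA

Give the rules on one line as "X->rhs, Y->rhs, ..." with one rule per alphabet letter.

A->BA, B->C, C->BB

  step 1 ⇒ step 2: BABBBA ⇒ C·BA·C·C·C·BA
    A ↦ BA
    B ↦ C
  step 0 ⇒ step 1: ACA ⇒ BA·BB·BA
    C ↦ BB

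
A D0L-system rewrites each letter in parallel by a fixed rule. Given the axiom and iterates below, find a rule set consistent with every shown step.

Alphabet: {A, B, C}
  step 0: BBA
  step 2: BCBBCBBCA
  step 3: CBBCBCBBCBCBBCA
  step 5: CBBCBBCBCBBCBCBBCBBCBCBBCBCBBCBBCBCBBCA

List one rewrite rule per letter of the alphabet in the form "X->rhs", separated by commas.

A->CA, B->CB, C->B

  step 2 ⇒ step 3: BCBBCBBCA ⇒ CB·B·CB·CB·B·CB·CB·B·CA
    A ↦ CA
    B ↦ CB
    C ↦ B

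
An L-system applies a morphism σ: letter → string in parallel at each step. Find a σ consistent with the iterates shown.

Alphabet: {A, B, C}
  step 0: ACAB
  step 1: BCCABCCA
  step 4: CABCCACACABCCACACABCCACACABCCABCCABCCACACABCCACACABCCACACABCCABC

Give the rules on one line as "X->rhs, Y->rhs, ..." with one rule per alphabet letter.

A->BC, B->CA, C->CA

  step 0 ⇒ step 1: ACAB ⇒ BC·CA·BC·CA
    A ↦ BC
    B ↦ CA
    C ↦ CA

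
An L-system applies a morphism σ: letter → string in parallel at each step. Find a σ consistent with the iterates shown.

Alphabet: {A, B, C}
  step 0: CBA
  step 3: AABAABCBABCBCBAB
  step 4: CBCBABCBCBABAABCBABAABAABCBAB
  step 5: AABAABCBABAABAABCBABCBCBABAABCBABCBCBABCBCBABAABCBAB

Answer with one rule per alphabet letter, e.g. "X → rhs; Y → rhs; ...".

  step 4 ⇒ step 5: CBCBABCBCBABAABCBABAABAABCBAB ⇒ A·AB·A·AB·CB·AB·A·AB·A·AB·CB·AB·CB·CB·AB·A·AB·CB·AB·CB·CB·AB·CB·CB·AB·A·AB·CB·AB
    A ↦ CB
    B ↦ AB
    C ↦ A

A->CB, B->AB, C->A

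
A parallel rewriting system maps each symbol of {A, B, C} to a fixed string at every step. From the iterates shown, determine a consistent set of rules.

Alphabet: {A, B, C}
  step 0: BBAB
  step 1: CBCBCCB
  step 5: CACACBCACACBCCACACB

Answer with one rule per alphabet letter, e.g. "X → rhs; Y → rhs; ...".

  step 0 ⇒ step 1: BBAB ⇒ CB·CB·C·CB
    A ↦ C
    B ↦ CB
    C ↦ A  (constrained at step 1)

A->C, B->CB, C->A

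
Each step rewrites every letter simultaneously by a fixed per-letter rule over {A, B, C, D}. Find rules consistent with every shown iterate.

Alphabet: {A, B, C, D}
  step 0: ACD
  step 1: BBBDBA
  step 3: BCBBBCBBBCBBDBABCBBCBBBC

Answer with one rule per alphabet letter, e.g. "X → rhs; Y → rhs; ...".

A->B, B->BC, C->BB, D->DBA

  step 0 ⇒ step 1: ACD ⇒ B·BB·DBA
    A ↦ B
    C ↦ BB
    D ↦ DBA
    B ↦ BC  (constrained at step 1)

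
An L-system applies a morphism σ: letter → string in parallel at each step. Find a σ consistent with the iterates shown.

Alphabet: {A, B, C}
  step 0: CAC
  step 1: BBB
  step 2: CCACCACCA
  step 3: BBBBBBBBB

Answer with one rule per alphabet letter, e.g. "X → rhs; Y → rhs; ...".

  step 2 ⇒ step 3: CCACCACCA ⇒ B·B·B·B·B·B·B·B·B
    A ↦ B
    C ↦ B
  step 1 ⇒ step 2: BBB ⇒ CCA·CCA·CCA
    B ↦ CCA

A->B, B->CCA, C->B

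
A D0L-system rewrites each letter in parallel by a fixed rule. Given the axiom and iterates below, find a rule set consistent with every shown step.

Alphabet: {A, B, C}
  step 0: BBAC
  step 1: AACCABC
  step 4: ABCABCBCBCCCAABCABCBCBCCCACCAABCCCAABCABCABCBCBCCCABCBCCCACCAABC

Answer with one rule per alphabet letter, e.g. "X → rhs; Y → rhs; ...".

A->CCA, B->A, C->BC

  step 0 ⇒ step 1: BBAC ⇒ A·A·CCA·BC
    A ↦ CCA
    B ↦ A
    C ↦ BC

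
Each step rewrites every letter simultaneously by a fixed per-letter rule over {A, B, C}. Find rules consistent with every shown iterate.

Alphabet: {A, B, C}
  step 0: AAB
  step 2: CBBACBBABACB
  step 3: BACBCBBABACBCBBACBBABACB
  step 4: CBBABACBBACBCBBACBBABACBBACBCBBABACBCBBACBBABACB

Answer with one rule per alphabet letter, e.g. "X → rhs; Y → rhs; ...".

A->BA, B->CB, C->BA

  step 3 ⇒ step 4: BACBCBBABACBCBBACBBABACB ⇒ CB·BA·BA·CB·BA·CB·CB·BA·CB·BA·BA·CB·BA·CB·CB·BA·BA·CB·CB·BA·CB·BA·BA·CB
    A ↦ BA
    B ↦ CB
    C ↦ BA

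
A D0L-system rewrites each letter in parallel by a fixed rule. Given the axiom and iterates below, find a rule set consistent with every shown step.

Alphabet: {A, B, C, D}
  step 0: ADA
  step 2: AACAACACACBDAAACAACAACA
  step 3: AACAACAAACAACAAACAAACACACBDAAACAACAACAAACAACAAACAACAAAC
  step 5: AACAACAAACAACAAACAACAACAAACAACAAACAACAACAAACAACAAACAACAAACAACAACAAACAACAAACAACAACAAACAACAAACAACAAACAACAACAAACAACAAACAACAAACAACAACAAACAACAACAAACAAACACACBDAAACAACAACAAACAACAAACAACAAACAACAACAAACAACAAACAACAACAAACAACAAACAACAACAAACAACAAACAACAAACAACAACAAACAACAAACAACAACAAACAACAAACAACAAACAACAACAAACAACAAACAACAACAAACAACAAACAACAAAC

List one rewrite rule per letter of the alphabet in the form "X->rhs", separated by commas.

  step 2 ⇒ step 3: AACAACACACBDAAACAACAACA ⇒ AAC·AAC·A·AAC·AAC·A·AAC·A·AAC·A·CAC·BDA·AAC·AAC·AAC·A·AAC·AAC·A·AAC·AAC·A·AAC
    A ↦ AAC
    B ↦ CAC
    C ↦ A
    D ↦ BDA

A->AAC, B->CAC, C->A, D->BDA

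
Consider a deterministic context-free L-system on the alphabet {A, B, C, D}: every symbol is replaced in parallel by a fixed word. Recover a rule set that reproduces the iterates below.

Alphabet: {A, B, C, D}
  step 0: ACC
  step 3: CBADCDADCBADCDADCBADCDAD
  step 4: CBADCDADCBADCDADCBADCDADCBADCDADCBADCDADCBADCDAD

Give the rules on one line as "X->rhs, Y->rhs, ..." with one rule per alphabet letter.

A->CD, B->AD, C->CB, D->AD

  step 3 ⇒ step 4: CBADCDADCBADCDADCBADCDAD ⇒ CB·AD·CD·AD·CB·AD·CD·AD·CB·AD·CD·AD·CB·AD·CD·AD·CB·AD·CD·AD·CB·AD·CD·AD
    A ↦ CD
    B ↦ AD
    C ↦ CB
    D ↦ AD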